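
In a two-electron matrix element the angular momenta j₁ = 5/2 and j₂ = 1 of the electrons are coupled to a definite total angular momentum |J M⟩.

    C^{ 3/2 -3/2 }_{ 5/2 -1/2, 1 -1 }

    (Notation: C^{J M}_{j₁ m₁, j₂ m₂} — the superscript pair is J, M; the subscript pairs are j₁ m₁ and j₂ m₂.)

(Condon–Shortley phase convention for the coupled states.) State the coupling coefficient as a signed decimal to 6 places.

j₁+j₂−J=2  J+j₁−j₂=3  J−j₁+j₂=0  j₁+j₂+J+1=6
(j₁±m₁, j₂±m₂, J±M) = (2,3,0,2,0,3)
P² = 48/5
sum k=0..0:
  [0] +1/12 = 1/12
S = 1/12
C² = P²·S² = 1/15 ; C = +0.258199

+0.258199  (= +√(1/15))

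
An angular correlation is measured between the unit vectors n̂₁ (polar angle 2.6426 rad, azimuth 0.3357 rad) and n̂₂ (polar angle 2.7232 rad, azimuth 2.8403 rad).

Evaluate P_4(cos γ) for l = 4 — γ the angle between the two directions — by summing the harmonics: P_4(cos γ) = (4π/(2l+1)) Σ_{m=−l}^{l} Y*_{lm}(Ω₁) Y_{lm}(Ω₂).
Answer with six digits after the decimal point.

Addition theorem: P_4(cos γ) = (4π/9) Σ_m Y*_{lm}(Ω₁) Y_{lm}(Ω₂), m = −4…4:
  [-4]  conj(Y_{4,-4})(Ω₁) = 0.00525 + 0.02261j ; Y_{4,-4}(Ω₂) = 0.00431 + 0.01126j ; Δ = -0.00023 + 0.00016j
  [-3]  conj(Y_{4,-3})(Ω₁) = -0.06435 - 0.10181j ; Y_{4,-3}(Ω₂) = 0.04745 + 0.06027j ; Δ = 0.00308 - 0.00871j
  [-2]  conj(Y_{4,-2})(Ω₁) = 0.26373 + 0.20954j ; Y_{4,-2}(Ω₂) = 0.22040 + 0.15162j ; Δ = 0.02635 + 0.08617j
  [-1]  conj(Y_{4,-1})(Ω₁) = -0.44989 - 0.15697j ; Y_{4,-1}(Ω₂) = 0.47708 + 0.14825j ; Δ = -0.19136 - 0.14159j
  [+0]  conj(Y_{4,0})(Ω₁) = 0.07145 + 0.00000j ; Y_{4,0}(Ω₂) = 0.24868 + 0.00000j ; Δ = 0.01777 + 0.00000j
  [+1]  conj(Y_{4,1})(Ω₁) = 0.44989 - 0.15697j ; Y_{4,1}(Ω₂) = -0.47708 + 0.14825j ; Δ = -0.19136 + 0.14159j
  [+2]  conj(Y_{4,2})(Ω₁) = 0.26373 - 0.20954j ; Y_{4,2}(Ω₂) = 0.22040 - 0.15162j ; Δ = 0.02635 - 0.08617j
  [+3]  conj(Y_{4,3})(Ω₁) = 0.06435 - 0.10181j ; Y_{4,3}(Ω₂) = -0.04745 + 0.06027j ; Δ = 0.00308 + 0.00871j
  [+4]  conj(Y_{4,4})(Ω₁) = 0.00525 - 0.02261j ; Y_{4,4}(Ω₂) = 0.00431 - 0.01126j ; Δ = -0.00023 - 0.00016j
Σ over m = -0.30655 - 0.00000j; ×(4π/9) → -0.42802 - 0.00000j. Real part: -0.428021

-0.428021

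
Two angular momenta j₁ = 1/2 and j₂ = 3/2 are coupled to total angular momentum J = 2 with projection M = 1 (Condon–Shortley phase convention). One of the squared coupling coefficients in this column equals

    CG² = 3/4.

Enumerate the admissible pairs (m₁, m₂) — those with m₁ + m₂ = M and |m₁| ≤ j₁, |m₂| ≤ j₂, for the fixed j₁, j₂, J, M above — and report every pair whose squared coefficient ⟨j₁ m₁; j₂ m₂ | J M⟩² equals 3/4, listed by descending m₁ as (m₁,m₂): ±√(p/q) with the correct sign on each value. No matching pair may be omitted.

Admissible pairs with m₁+m₂ = M = 1: (-1/2,3/2), (1/2,1/2)
  (m₁,m₂)=(1/2,1/2): CG² = 3/4, CG = +√(3/4)   ← matches the target
  (m₁,m₂)=(-1/2,3/2): CG² = 1/4, CG = +√(1/4)
Pairs with CG² = 3/4: (1/2,1/2): +√(3/4)

(1/2,1/2): +√(3/4)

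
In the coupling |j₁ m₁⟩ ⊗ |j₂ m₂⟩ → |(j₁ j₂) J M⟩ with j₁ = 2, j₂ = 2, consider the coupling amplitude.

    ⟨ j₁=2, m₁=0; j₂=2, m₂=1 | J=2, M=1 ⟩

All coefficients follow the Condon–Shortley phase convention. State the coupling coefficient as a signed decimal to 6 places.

−√(1/14) = -0.267261

triangle: 2!*2!*2!/7! = 8/5040
(j±m)!: 2!*2!*3!*1!*3!*1! = 144
prefactor² = (2J+1)*Δ*N² = 8/7
  k=1: −1/(1!*1!*1!*2!*1!*0!) = -1/2
  k=2: +1/(2!*0!*0!*1!*2!*1!) = 1/4
Σ = -1/4  ⇒  CG² = 8/7*(-1/4)² = 1/14
CG = −√(1/14) = -0.267261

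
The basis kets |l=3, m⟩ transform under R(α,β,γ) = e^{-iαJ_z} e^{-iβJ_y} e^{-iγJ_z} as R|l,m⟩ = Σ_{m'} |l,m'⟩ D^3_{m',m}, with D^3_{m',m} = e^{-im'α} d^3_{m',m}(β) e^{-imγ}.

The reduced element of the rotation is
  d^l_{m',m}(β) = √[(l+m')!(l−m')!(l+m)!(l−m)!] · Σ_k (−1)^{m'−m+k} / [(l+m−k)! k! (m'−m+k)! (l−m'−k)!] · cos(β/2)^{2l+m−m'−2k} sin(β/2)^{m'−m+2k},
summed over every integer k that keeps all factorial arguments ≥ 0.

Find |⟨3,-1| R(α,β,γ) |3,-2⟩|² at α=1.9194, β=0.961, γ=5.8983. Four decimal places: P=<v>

P=0.1339

D^3_{-1,-2}(1.9194,0.9610,5.8983) = e^{-i·-1·1.9194}·d^3_{-1,-2}(0.9610)·e^{-i·-2·5.8983}. Compute d first:
With c≡cos(β/2)=0.886764 and s≡sin(β/2)=0.462223, N=[2·24·1·120]^{1/2}=75.894664
k: max(0,(-2)−(-1))=0 … min(3+(-2),3−(-1))=1
  k=0: (−1)^1·75.8947/(24)·0.8868^5·0.4622^1 = -0.801477
  k=1: (−1)^2·75.8947/(12)·0.8868^3·0.4622^3 = +0.435520
d^3_{-1,-2}(0.9610) = -0.801477 +0.435520 = -0.365958
|D^3_{-1,-2}|² = |d^3_{-1,-2}(β)|² = (-0.365958)² = 0.133925 (the z-rotation phases have unit modulus)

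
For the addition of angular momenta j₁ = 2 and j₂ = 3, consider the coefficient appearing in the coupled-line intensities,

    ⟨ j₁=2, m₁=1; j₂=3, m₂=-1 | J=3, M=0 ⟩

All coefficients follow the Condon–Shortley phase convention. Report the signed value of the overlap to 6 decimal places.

+√(1/30) = +0.182574

j₁+j₂−J=2  J+j₁−j₂=2  J−j₁+j₂=4  j₁+j₂+J+1=9
(j₁±m₁, j₂±m₂, J±M) = (3,1,2,4,3,3)
P² = 96/5
sum k=0..1:
  [0] +1/8 = 1/8
  [1] −1/12 = -1/12
S = 1/24
C² = P²·S² = 1/30 ; C = +0.182574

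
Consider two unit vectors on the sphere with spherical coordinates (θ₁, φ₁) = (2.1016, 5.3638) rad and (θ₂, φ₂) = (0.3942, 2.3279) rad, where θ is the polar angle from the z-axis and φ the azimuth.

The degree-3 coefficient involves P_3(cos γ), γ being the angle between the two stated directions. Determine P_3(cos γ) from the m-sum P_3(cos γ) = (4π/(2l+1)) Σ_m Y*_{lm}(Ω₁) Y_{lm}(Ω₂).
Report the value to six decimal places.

-0.069419

Term-by-term m-sum for l=3 (normalisation 4π/7 = 1.795196):
  m=-3: Y*=(-0.248174, -0.100114)  Y=(0.018071, -0.015237)  product (-0.006010, 0.001972)
  m=-2: Y*=(0.101880, 0.371043)  Y=(-0.007872, 0.138968)  product (-0.052365, 0.011237)
  m=-1: Y*=(0.047540, -0.062353)  Y=(-0.278126, -0.294327)  product (-0.031574, 0.003350)
  m=+0: Y*=(0.324678, -0.000000)  Y=(0.434985, 0.000000)  product (0.141230, 0.000000)
  m=+1: Y*=(-0.047540, -0.062353)  Y=(0.278126, -0.294327)  product (-0.031574, -0.003350)
  m=+2: Y*=(0.101880, -0.371043)  Y=(-0.007872, -0.138968)  product (-0.052365, -0.011237)
  m=+3: Y*=(0.248174, -0.100114)  Y=(-0.018071, -0.015237)  product (-0.006010, -0.001972)
Total Σ_m = (-0.038669, 0.000000). Multiply by 1.795196: (-0.069419, 0.000000). P_3(cos γ) = -0.069419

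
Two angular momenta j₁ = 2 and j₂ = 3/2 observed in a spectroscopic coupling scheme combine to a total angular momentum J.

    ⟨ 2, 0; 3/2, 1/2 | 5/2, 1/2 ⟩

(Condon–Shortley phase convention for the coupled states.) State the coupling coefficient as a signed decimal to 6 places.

√[6·1!3!2!/7! · 2!2!2!1!3!2!] = √(48/35)
  +(−1)^0/∏(0,1,2,2,1,0)! = 1/4  (running 1/4)
  +(−1)^1/∏(1,0,1,1,2,1)! = -1/2  (running -1/4)
⟨..|..⟩ = √(48/35)·(-1/4) = -0.292770

-0.292770  (= −√(3/35))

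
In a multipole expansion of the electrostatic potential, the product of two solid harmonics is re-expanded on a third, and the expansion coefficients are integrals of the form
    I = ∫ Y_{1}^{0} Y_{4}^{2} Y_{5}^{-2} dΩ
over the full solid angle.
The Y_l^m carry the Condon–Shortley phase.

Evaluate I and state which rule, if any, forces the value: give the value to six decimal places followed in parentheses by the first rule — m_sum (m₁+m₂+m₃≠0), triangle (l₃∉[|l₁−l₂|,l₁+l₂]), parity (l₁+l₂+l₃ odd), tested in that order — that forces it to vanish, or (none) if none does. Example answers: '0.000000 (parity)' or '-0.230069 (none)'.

0.225034 (none)

m-sum 0 ✓  L=10 even ✓  3≤5≤5 ✓
Π(2lᵢ+1) = 3×9×11 = 297
triangle coeff Δ(1,4,5) = 1/495
Σ_t [0,0]: t=0:+1/576 = 1/576
(3j)²=5/99 [(1 4 5; 0 0 0)], sign=-1
Σ_t [0,0]: t=0:+1/1440 = 1/1440
(3j)²=7/165 [(1 4 5; 0 2 -2)], sign=-1
⇒ 4πI² = 7/11
I = (+1)√(7/11/(4π)) = 0.22503380
No selection rule forces the value: the integral is nonzero (none).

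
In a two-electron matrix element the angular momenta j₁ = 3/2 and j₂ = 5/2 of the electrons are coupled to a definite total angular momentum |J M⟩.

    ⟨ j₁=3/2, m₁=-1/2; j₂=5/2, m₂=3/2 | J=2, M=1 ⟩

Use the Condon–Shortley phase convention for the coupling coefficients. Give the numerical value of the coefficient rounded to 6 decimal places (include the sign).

triangle: 2!×1!×3!/7! = 12/5040
(j±m)!: 1!×2!×4!×1!×3!×1! = 288
prefactor² = (2J+1)×Δ×N² = 24/7
  k=1: −1/(1!×1!×1!×3!×0!×0!) = -1/6
  k=2: +1/(2!×0!×0!×2!×1!×1!) = 1/4
Σ = 1/12  ⇒  CG² = 24/7×(1/12)² = 1/42
CG = +√(1/42) = +0.154303

+0.154303  (= +√(1/42))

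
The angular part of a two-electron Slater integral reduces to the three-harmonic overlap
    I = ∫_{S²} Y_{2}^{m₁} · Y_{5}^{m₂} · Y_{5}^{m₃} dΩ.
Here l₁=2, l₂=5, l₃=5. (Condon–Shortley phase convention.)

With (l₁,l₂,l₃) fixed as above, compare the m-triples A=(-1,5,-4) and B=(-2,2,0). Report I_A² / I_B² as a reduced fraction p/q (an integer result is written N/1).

l's match ⇒ only the (l;m) 3-j factors differ between A and B.
A: triangle coeff Δ(2,5,5) = 1/38610; Σ_t [2,2]: t=2:+1/80640 = 1/80640; (3j)²=9/286 [(2 5 5; -1 5 -4)], sign=-1
B: triangle coeff Δ(2,5,5) = 1/38610; Σ_t [2,2]: t=2:+1/2880 = 1/2880; (3j)²=14/429 [(2 5 5; -2 2 0)], sign=-1
I_A²/I_B² = (9/286)/(14/429) = 27/28

27/28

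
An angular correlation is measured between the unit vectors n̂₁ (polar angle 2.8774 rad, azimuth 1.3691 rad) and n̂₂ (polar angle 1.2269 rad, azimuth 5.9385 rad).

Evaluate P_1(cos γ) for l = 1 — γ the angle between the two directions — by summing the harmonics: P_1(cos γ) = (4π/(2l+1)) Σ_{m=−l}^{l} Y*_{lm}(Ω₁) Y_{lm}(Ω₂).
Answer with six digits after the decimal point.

-0.360492

Addition theorem: P_1(cos γ) = (4π/3) Σ_m Y*_{lm}(Ω₁) Y_{lm}(Ω₂), m = −1…1:
  term(m=-1) = -0.00418 + 0.02905j   from Y*(Ω₁)=0.01807 + 0.08839j, Y(Ω₂)=0.30613 + 0.10991j
  term(m=+0) = -0.07770 + 0.00000j   from Y*(Ω₁)=-0.47165 + 0.00000j, Y(Ω₂)=0.16474 + 0.00000j
  term(m=+1) = -0.00418 - 0.02905j   from Y*(Ω₁)=-0.01807 + 0.08839j, Y(Ω₂)=-0.30613 + 0.10991j
Accumulated sum -0.08606 + 0.00000j; after 4π/(2l+1) scaling, -0.36049 + 0.00000j ⇒ P_1 = -0.360492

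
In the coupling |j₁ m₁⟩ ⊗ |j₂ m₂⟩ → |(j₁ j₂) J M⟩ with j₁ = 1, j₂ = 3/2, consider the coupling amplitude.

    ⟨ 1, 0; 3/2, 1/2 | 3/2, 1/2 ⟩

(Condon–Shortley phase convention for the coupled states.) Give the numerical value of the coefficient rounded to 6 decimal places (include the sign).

triangle: 1!*1!*2!/5! = 2/120
(j±m)!: 1!*1!*2!*1!*2!*1! = 4
prefactor² = (2J+1)*Δ*N² = 4/15
  k=0: +1/(0!*1!*1!*2!*0!*0!) = 1/2
  k=1: −1/(1!*0!*0!*1!*1!*1!) = -1
Σ = -1/2  ⇒  CG² = 4/15*(-1/2)² = 1/15
CG = −√(1/15) = -0.258199

-0.258199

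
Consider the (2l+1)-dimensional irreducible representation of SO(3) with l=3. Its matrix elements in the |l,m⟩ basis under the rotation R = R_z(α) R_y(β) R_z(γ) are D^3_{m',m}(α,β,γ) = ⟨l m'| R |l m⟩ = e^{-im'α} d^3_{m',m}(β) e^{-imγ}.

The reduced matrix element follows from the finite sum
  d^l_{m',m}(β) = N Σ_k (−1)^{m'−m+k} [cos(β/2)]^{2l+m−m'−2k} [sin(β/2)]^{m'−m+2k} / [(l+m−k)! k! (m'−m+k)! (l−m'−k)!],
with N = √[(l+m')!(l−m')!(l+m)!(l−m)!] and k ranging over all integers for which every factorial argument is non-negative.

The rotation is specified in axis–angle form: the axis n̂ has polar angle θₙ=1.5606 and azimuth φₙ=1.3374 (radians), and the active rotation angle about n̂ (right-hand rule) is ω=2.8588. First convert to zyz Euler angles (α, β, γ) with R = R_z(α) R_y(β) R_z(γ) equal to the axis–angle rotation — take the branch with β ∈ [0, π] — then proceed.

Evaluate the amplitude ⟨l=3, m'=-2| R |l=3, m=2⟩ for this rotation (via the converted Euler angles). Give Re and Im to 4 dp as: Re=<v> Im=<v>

Axis–angle → zyz. n̂ = (sinθₙcosφₙ, sinθₙsinφₙ, cosθₙ) = (+0.231271, +0.972836, +0.010196), ω = 2.8588.
R = I cosω + sinω [n̂]ₓ + (1−cosω) n̂n̂ᵀ gives
  R = [-0.855432, +0.438196, +0.276081; +0.443886, +0.894948, -0.045089; -0.266836, +0.083978, -0.960076]
β = atan2(√(R₁₃²+R₂₃²), R₃₃) = 2.858071; α = atan2(R₂₃, R₁₃) mod 2π = 6.121296; γ = atan2(R₃₂, −R₃₁) mod 2π = 0.304903
Split into d^3_{-2,2}(β=2.8581) × two z-phases.
With c≡cos(β/2)=0.141287 and s≡sin(β/2)=0.989969, N=[1·120·120·1]^{1/2}=120.000000
Admissible k: 4..5 (factorial args all ≥0)
  k=4: (−1)^0·120.0000/(24)·0.1413^2·0.9900^4 = +0.095865
  k=5: (−1)^1·120.0000/(120)·0.1413^0·0.9900^6 = -0.941302
d^3_{-2,2}(2.8581) = +0.095865 -0.941302 = -0.845437
Attach z-rotation phases: D = e^{-i(-2)(6.1213)}·(-0.845437)·e^{-i(2)(0.3049)} = -0.502998+0.679527i

Re=-0.5030 Im=0.6795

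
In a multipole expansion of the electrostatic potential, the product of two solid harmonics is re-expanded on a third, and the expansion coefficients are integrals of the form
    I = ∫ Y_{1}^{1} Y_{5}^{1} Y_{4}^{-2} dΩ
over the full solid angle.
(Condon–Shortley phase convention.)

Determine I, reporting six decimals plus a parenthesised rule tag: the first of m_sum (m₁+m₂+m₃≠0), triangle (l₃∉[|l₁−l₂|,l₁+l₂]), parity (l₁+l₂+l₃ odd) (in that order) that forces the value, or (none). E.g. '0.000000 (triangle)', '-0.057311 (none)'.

m-sum 0 ✓  L=10 even ✓  4≤4≤6 ✓
Π(2lᵢ+1) = 3×11×9 = 297
triangle coeff Δ(1,5,4) = 1/495
Σ_t [1,1]: t=1:−1/576 = -1/576
(3j)²=5/99 [(1 5 4; 0 0 0)], sign=-1
Σ_t [0,0]: t=0:+1/2880 = 1/2880
(3j)²=2/165 [(1 5 4; 1 1 -2)], sign=+1
⇒ 4πI² = 2/11
I = (-1)√(2/11/(4π)) = -0.12028562
No selection rule forces the value: the integral is nonzero (none).

-0.120286 (none)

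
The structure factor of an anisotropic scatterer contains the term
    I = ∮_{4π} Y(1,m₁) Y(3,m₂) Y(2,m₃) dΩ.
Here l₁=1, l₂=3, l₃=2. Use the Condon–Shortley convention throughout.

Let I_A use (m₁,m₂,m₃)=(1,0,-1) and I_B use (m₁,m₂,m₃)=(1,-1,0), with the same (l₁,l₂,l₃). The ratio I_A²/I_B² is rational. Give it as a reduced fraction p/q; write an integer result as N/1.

l's match ⇒ only the (l;m) 3-j factors differ between A and B.
A: triangle coeff Δ(1,3,2) = 1/105; Σ_t [0,0]: t=0:+1/12 = 1/12; (3j)²=1/35 [(1 3 2; 1 0 -1)], sign=-1
B: triangle coeff Δ(1,3,2) = 1/105; Σ_t [0,0]: t=0:+1/8 = 1/8; (3j)²=2/35 [(1 3 2; 1 -1 0)], sign=+1
I_A²/I_B² = (1/35)/(2/35) = 1/2

1/2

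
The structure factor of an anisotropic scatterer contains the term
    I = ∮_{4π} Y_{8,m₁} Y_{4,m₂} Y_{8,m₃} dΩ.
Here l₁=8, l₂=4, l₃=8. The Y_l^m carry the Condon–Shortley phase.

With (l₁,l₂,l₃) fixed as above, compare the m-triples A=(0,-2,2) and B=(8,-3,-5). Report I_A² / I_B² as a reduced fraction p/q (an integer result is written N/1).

567/338

Shared (l₁,l₂,l₃)=(8,4,8): N and (l;000)² cancel in I_A²/I_B².
A: Δ = 4!·12!·4!/21! = 1/185175900; Racah Σ t=0..2: t=0:+1/92897280 t=1:−1/21772800 t=2:+1/49766400 = -1/66355200; ⇒ 3j(8 4 8; 0 -2 2)² = 63/8398, sgn -1
B: Δ = 4!·12!·4!/21! = 1/185175900; Racah Σ t=0..0: t=0:+1/68976230400 = 1/68976230400; ⇒ 3j(8 4 8; 8 -3 -5)² = 13/2907, sgn -1
I_A²/I_B² = (63/8398)/(13/2907) = 567/338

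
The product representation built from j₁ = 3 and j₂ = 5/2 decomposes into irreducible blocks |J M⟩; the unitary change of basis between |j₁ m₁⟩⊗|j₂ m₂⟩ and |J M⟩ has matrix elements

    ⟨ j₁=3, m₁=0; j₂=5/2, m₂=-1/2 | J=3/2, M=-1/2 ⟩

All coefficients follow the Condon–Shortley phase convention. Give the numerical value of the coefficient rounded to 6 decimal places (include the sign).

j₁+j₂−J=4  J+j₁−j₂=2  J−j₁+j₂=1  j₁+j₂+J+1=8
(j₁±m₁, j₂±m₂, J±M) = (3,3,2,3,1,2)
P² = 144/35
sum k=1..2:
  [1] −1/12 = -1/12
  [2] +1/4 = 1/4
S = 1/6
C² = P²·S² = 4/35 ; C = +0.338062

+0.338062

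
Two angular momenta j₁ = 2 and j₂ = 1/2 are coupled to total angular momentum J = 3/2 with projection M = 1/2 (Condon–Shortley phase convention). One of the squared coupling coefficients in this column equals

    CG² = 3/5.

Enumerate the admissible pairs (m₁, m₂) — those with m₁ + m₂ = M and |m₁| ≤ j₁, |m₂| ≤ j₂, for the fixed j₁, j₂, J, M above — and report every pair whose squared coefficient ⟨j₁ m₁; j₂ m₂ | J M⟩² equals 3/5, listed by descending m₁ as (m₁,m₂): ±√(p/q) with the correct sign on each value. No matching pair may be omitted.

(1,-1/2): +√(3/5)

Admissible pairs with m₁+m₂ = M = 1/2: (0,1/2), (1,-1/2)
  (m₁,m₂)=(1,-1/2): CG² = 3/5, CG = +√(3/5)   ← matches the target
  (m₁,m₂)=(0,1/2): CG² = 2/5, CG = −√(2/5)
Pairs with CG² = 3/5: (1,-1/2): +√(3/5)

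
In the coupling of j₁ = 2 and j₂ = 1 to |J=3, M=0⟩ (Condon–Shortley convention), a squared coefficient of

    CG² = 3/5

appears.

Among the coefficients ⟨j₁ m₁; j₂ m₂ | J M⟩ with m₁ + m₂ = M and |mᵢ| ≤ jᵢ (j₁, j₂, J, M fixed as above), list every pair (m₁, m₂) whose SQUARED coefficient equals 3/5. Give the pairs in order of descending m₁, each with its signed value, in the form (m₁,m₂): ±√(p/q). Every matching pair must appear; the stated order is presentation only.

Admissible pairs with m₁+m₂ = M = 0: (-1,1), (0,0), (1,-1)
  (m₁,m₂)=(1,-1): CG² = 1/5, CG = +√(1/5)
  (m₁,m₂)=(0,0): CG² = 3/5, CG = +√(3/5)   ← matches the target
  (m₁,m₂)=(-1,1): CG² = 1/5, CG = +√(1/5)
Pairs with CG² = 3/5: (0,0): +√(3/5)

(0,0): +√(3/5)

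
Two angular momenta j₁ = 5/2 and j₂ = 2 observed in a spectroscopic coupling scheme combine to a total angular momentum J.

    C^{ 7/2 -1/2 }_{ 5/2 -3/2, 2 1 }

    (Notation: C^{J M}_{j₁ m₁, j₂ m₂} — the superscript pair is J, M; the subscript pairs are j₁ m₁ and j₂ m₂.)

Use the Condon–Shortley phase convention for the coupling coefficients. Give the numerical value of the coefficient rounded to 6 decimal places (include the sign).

√[8·1!4!3!/9! · 1!4!3!1!3!4!] = √(2304/35)
  +(−1)^0/∏(0,1,4,3,0,0)! = 1/144  (running 1/144)
  +(−1)^1/∏(1,0,3,2,1,1)! = -1/12  (running -11/144)
⟨..|..⟩ = √(2304/35)·(-11/144) = -0.619780

-0.619780  (= −√(121/315))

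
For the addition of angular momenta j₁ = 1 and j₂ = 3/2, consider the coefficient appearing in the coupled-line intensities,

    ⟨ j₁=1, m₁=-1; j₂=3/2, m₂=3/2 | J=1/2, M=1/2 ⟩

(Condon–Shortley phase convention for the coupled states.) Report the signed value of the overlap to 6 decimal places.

+0.707107  (= +√(1/2))

√[2·2!0!1!/4! · 0!2!3!0!1!0!] = √(2)
  +(−1)^2/∏(2,0,0,1,0,0)! = 1/2  (running 1/2)
⟨..|..⟩ = √(2)·(1/2) = +0.707107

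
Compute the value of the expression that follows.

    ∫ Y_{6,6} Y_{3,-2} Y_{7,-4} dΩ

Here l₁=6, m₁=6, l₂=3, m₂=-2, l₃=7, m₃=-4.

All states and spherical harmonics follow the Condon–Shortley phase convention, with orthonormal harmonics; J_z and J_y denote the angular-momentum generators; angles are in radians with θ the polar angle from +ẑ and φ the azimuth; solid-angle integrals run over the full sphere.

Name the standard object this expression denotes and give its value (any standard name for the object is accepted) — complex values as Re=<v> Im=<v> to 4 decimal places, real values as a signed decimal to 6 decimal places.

Gaunt coefficient, -0.073059

This is a Gaunt coefficient — the integral of a triple product of spherical harmonics over the sphere.
m-sum 0 ✓  L=16 even ✓  3≤7≤9 ✓
Π(2lᵢ+1) = 13×7×15 = 1365
triangle coeff Δ(6,3,7) = 1/2042040
Σ_t [0,2]: t=0:+1/207360 t=1:−1/57600 t=2:+1/207360 = -1/129600
(3j)²=168/12155 [(6 3 7; 0 0 0)], sign=+1
Σ_t [0,0]: t=0:+1/43545600 = 1/43545600
(3j)²=11/3094 [(6 3 7; 6 -2 -4)], sign=-1
⇒ 4πI² = 252/3757
I = (-1)√(252/3757/(4π)) = -0.07305917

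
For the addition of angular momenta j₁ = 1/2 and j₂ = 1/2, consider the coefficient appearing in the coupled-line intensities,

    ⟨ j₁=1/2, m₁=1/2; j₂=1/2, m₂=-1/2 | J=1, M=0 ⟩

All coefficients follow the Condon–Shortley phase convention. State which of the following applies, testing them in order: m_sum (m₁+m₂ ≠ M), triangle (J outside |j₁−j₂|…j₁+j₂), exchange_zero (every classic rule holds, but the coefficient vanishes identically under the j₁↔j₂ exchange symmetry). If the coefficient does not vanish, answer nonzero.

m-sum: m₁+m₂ = 1/2+(-1/2) = 0, M = 0  ✓
triangle: |j₁−j₂| = 0 ≤ J = 1 ≤ j₁+j₂ = 1  ✓
exchange: j₁≠j₂ or m₁≠m₂ — the exchange symmetry imposes no constraint here
value check: CG = +√(1/2) = +0.707107 ≠ 0

nonzero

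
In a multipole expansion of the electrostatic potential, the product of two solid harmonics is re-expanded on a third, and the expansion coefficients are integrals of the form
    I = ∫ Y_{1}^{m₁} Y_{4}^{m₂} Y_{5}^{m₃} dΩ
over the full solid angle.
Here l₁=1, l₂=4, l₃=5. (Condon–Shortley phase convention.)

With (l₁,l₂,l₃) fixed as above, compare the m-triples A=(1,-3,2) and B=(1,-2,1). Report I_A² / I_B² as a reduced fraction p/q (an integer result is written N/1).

1/2

l's match ⇒ only the (l;m) 3-j factors differ between A and B.
A: triangle coeff Δ(1,4,5) = 1/495; Σ_t [0,0]: t=0:+1/10080 = 1/10080; (3j)²=1/165 [(1 4 5; 1 -3 2)], sign=-1
B: triangle coeff Δ(1,4,5) = 1/495; Σ_t [0,0]: t=0:+1/2880 = 1/2880; (3j)²=2/165 [(1 4 5; 1 -2 1)], sign=+1
I_A²/I_B² = (1/165)/(2/165) = 1/2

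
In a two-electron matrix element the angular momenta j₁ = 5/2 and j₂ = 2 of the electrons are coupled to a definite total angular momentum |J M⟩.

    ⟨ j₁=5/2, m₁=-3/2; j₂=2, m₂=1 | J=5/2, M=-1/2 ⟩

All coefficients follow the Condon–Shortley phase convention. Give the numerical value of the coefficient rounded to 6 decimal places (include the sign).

+√(6/35) = +0.414039

√[6·2!3!2!/8! · 1!4!3!1!2!3!] = √(216/35)
  +(−1)^1/∏(1,1,3,2,0,0)! = -1/12  (running -1/12)
  +(−1)^2/∏(2,0,2,1,1,1)! = 1/4  (running 1/6)
⟨..|..⟩ = √(216/35)·(1/6) = +0.414039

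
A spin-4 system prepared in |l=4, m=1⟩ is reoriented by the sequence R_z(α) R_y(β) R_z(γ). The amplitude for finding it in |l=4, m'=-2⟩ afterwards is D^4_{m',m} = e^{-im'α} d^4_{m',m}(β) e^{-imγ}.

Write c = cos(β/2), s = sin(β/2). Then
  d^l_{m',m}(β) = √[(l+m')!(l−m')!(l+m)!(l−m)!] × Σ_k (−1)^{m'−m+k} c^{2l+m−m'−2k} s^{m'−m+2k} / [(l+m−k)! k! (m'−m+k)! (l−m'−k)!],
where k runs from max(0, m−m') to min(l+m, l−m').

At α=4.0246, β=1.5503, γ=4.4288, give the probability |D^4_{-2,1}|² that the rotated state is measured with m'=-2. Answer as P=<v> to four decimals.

First d^4_{-2,1}(β=1.5503), then the phase factors e^{-i(-2)α} and e^{-i(1)γ}:
c=cos(1.550300/2)=0.714316, s=sin(1.550300/2)=0.699823; N=√[2·720·120·6]=1018.233765
The bounds max(0,m−m')=3 and min(l+m,l−m')=5 give 3 terms
  k=3: (−1)^0·1018.2338/(72)·0.7143^5·0.6998^3 = +0.901430
  k=4: (−1)^1·1018.2338/(48)·0.7143^3·0.6998^5 = -1.297834
  k=5: (−1)^2·1018.2338/(240)·0.7143^1·0.6998^7 = +0.249141
d^4_{-2,1}(1.5503) = +0.901430 -1.297834 +0.249141 = -0.147263
|D^4_{-2,1}|² = |d^4_{-2,1}(β)|² = (-0.147263)² = 0.021686 (the z-rotation phases have unit modulus)

P=0.0217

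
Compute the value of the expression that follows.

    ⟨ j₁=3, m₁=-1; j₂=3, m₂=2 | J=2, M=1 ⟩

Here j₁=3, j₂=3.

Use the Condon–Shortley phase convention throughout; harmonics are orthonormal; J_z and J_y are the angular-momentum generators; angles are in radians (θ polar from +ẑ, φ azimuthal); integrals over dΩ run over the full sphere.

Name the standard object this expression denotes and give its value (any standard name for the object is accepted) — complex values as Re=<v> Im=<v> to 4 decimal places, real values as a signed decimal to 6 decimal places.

Clebsch–Gordan coefficient, −√(5/28) ≈ -0.422577

This is a Clebsch–Gordan (vector-coupling) coefficient.
triangle: 4!×2!×2!/9! = 96/362880
(j±m)!: 2!×4!×5!×1!×3!×1! = 34560
prefactor² = (2J+1)×Δ×N² = 320/7
  k=3: −1/(3!×1!×1!×2!×1!×0!) = -1/12
  k=4: +1/(4!×0!×0!×1!×2!×1!) = 1/48
Σ = -1/16  ⇒  CG² = 320/7×(-1/16)² = 5/28
CG = −√(5/28) = -0.422577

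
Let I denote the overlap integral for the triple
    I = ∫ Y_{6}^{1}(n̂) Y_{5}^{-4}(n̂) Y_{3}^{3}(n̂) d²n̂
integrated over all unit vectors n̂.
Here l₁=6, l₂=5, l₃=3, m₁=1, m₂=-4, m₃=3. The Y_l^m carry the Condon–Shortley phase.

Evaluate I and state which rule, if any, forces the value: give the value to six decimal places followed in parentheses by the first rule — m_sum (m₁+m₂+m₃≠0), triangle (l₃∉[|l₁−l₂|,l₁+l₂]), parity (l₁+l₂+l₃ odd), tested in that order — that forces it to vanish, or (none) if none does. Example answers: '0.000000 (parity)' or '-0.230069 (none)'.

0.072068 (none)

m-sum 0 ✓  L=14 even ✓  1≤3≤11 ✓
Π(2lᵢ+1) = 13×11×7 = 1001
triangle coeff Δ(6,5,3) = 1/675675
Σ_t [3,5]: t=3:−1/8640 t=4:+1/2304 t=5:−1/8640 = 7/34560
(3j)²=7/429 [(6 5 3; 0 0 0)], sign=-1
Σ_t [1,1]: t=1:−1/241920 = -1/241920
(3j)²=4/1001 [(6 5 3; 1 -4 3)], sign=-1
⇒ 4πI² = 28/429
I = (+1)√(28/429/(4π)) = 0.07206849
No selection rule forces the value: the integral is nonzero (none).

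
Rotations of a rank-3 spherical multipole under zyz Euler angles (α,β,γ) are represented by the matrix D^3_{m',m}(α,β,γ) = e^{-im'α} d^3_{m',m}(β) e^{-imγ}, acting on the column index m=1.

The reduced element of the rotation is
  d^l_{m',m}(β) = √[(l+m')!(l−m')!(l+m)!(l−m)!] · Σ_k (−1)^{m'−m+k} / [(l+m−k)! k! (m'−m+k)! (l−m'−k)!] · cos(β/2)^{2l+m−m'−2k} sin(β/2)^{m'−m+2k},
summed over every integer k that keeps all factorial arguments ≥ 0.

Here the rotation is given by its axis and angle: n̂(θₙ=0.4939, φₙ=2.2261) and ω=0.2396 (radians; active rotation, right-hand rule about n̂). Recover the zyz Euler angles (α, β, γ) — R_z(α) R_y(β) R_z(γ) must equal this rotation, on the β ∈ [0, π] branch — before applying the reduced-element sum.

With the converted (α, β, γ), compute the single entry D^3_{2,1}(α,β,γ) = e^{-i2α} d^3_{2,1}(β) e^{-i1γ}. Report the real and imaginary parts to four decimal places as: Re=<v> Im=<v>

Re=-0.0995 Im=0.1459

Axis–angle → zyz. n̂ = (sinθₙcosφₙ, sinθₙsinφₙ, cosθₙ) = (-0.288894, +0.375867, +0.880491), ω = 0.2396.
R = I cosω + sinω [n̂]ₓ + (1−cosω) n̂n̂ᵀ gives
  R = [+0.973817, -0.212055, +0.081932; +0.205851, +0.975469, +0.078013; -0.096465, -0.059104, +0.993580]
β = atan2(√(R₁₃²+R₂₃²), R₃₃) = 0.113375; α = atan2(R₂₃, R₁₃) mod 2π = 0.760900; γ = atan2(R₃₂, −R₃₁) mod 2π = 5.733478
First d^3_{2,1}(β=0.1134), then the phase factors e^{-i(2)α} and e^{-i(1)γ}:
c=cos(0.113375/2)=0.998394, s=sin(0.113375/2)=0.056657; N=√[120·1·24·2]=75.894664
k: max(0,(1)−(2))=0 … min(3+(1),3−(2))=1
  k=0: (−1)^1·75.8947/(24)·0.9984^5·0.0567^1 = -0.177731
  k=1: (−1)^2·75.8947/(12)·0.9984^3·0.0567^3 = +0.001145
d^3_{2,1}(0.1134) = -0.177731 +0.001145 = -0.176586
Phases: e^{-i·(2)·0.7609}=+0.048977-0.998800i, e^{-i·(1)·5.7335}=+0.852677+0.522438i ⇒ D=-0.099519+0.145872i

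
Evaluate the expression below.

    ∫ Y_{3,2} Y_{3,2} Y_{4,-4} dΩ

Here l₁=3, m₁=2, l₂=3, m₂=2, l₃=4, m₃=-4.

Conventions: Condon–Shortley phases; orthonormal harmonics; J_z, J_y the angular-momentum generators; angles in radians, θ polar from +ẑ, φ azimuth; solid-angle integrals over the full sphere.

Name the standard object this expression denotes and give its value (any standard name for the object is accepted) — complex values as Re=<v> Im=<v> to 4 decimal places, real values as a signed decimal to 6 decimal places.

This is a Gaunt coefficient — the integral of a triple product of spherical harmonics over the sphere.
Checks pass: Σm=0; 10 even; l₃=4∈[0,6].
(2·3+1)(2·3+1)(2·4+1) = 441
Δ: 2! 4! 4! / 11! → 1/34650
sum: t=0:+1/72 t=1:−1/16 t=2:+1/72 = -5/144
3j²(3 3 4; 0 0 0) = Δ·Π!·Σ² = 2/77  (sign -1)
sum: t=1:−1/576 = -1/576
3j²(3 3 4; 2 2 -4) = Δ·Π!·Σ² = 5/99  (sign -1)
combine: 4πI² = 441·2/77·5/99 = 70/121
take √, sign +1: I = 0.21456131

Gaunt coefficient, +0.214561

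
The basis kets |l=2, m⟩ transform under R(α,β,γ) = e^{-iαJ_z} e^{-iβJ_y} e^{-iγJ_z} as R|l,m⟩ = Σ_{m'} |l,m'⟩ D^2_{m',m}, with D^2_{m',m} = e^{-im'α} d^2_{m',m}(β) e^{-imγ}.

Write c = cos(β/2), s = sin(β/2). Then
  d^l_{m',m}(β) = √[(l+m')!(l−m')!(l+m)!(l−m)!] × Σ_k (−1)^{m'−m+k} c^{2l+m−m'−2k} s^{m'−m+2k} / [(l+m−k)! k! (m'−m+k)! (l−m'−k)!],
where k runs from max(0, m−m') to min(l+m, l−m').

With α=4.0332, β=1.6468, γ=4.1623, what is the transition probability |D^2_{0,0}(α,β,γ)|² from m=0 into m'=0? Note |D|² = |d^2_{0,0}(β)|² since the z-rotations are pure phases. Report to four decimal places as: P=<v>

First d^2_{0,0}(β=1.6468), then the phase factors e^{-i(0)α} and e^{-i(0)γ}:
With c≡cos(β/2)=0.679731 and s≡sin(β/2)=0.733461, N=[2·2·2·2]^{1/2}=4.000000
k∈{0,1,2} keeps every argument non-negative
  k=0: (−1)^0·4.0000/(4)·0.6797^4·0.7335^0 = +0.213476
  k=1: (−1)^1·4.0000/(1)·0.6797^2·0.7335^2 = -0.994235
  k=2: (−1)^2·4.0000/(4)·0.6797^0·0.7335^4 = +0.289407
d^2_{0,0}(1.6468) = +0.213476 -0.994235 +0.289407 = -0.491352
|D^2_{0,0}|² = |d^2_{0,0}(β)|² = (-0.491352)² = 0.241427 (the z-rotation phases have unit modulus)

P=0.2414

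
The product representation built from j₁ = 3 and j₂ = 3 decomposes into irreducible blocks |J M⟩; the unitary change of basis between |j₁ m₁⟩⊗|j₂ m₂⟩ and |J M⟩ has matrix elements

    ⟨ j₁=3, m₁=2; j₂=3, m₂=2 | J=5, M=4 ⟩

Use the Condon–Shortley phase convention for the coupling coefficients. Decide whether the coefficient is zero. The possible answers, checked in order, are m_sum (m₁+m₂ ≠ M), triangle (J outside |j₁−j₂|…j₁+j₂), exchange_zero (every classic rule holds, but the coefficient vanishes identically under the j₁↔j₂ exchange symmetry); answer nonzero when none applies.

m-sum: m₁+m₂ = 2+2 = 4, M = 4  ✓
triangle: |j₁−j₂| = 0 ≤ J = 5 ≤ j₁+j₂ = 6  ✓
exchange: j₁=j₂ and m₁=m₂, and (−1)^(j₁+j₂−J) = (−1)^1 = −1 forces ⟨j₁m₁;j₂m₂|JM⟩ = −⟨j₂m₂;j₁m₁|JM⟩ = −⟨j₁m₁;j₂m₂|JM⟩ ⇒ the coefficient vanishes identically
Racah sum check: Σ_k collapses to 0 ⇒ CG = 0

exchange_zero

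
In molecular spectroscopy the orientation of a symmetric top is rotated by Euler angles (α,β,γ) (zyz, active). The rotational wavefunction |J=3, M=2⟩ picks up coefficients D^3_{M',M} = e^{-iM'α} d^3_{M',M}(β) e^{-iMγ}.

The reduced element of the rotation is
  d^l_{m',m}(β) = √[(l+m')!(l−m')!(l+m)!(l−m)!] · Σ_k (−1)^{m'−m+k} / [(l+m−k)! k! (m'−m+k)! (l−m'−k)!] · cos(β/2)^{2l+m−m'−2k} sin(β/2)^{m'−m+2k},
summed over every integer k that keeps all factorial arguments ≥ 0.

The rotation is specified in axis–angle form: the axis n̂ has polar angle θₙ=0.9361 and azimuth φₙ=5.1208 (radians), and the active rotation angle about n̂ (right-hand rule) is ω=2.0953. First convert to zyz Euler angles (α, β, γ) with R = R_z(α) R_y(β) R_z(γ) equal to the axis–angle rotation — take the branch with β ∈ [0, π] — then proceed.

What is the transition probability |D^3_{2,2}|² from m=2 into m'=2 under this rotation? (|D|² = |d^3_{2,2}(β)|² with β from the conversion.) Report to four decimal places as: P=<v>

P=0.2560

Axis–angle → zyz. n̂ = (sinθₙcosφₙ, sinθₙsinφₙ, cosθₙ) = (+0.319807, -0.739022, +0.592933), ω = 2.0953.
R = I cosω + sinω [n̂]ₓ + (1−cosω) n̂n̂ᵀ gives
  R = [-0.347289, -0.867928, -0.355093; +0.158525, +0.318875, -0.934446; +0.924262, -0.380813, +0.026846]
β = atan2(√(R₁₃²+R₂₃²), R₃₃) = 1.543947; α = atan2(R₂₃, R₁₃) mod 2π = 4.349239; γ = atan2(R₃₂, −R₃₁) mod 2π = 3.532417
D^3_{2,2}(4.3492,1.5439,3.5324) = e^{-i·2·4.3492}·d^3_{2,2}(1.5439)·e^{-i·2·3.5324}. Compute d first:
With c≡cos(β/2)=0.716536 and s≡sin(β/2)=0.697551, N=[120·1·120·1]^{1/2}=120.000000
k∈{0,1} keeps every argument non-negative
  k=0: (−1)^0·120.0000/(120)·0.7165^6·0.6976^0 = +0.135340
  k=1: (−1)^1·120.0000/(24)·0.7165^4·0.6976^2 = -0.641316
d^3_{2,2}(1.5439) = +0.135340 -0.641316 = -0.505976
|D^3_{2,2}|² = |d^3_{2,2}(β)|² = (-0.505976)² = 0.256012 (the z-rotation phases have unit modulus)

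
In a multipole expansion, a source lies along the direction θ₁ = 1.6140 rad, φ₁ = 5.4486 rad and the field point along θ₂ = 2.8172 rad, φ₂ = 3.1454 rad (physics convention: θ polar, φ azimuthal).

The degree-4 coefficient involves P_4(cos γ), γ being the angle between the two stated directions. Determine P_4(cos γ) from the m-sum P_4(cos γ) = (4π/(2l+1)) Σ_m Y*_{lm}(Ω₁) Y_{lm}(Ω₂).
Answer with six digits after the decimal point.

Expand P_4 via completeness: Σ_{m} conj(Y_{4,m}) at Ω₁ times Y_{4,m} at Ω₂ —
  [-4]  conj(Y_{4,-4})(Ω₁) = -0.43238 + 0.08618j ; Y_{4,-4}(Ω₂) = 0.00457 - 0.00007j ; Δ = -0.00197 + 0.00042j
  [-3]  conj(Y_{4,-3})(Ω₁) = 0.04331 + 0.03210j ; Y_{4,-3}(Ω₂) = 0.03841 - 0.00044j ; Δ = 0.00168 + 0.00121j
  [-2]  conj(Y_{4,-2})(Ω₁) = 0.03237 + 0.32795j ; Y_{4,-2}(Ω₂) = 0.17973 - 0.00137j ; Δ = 0.00627 + 0.05890j
  [-1]  conj(Y_{4,-1})(Ω₁) = 0.04094 - 0.04518j ; Y_{4,-1}(Ω₂) = 0.47005 - 0.00179j ; Δ = 0.01916 - 0.02131j
  [+0]  conj(Y_{4,0})(Ω₁) = 0.31145 + 0.00000j ; Y_{4,0}(Ω₂) = 0.45462 + 0.00000j ; Δ = 0.14159 + 0.00000j
  [+1]  conj(Y_{4,1})(Ω₁) = -0.04094 - 0.04518j ; Y_{4,1}(Ω₂) = -0.47005 - 0.00179j ; Δ = 0.01916 + 0.02131j
  [+2]  conj(Y_{4,2})(Ω₁) = 0.03237 - 0.32795j ; Y_{4,2}(Ω₂) = 0.17973 + 0.00137j ; Δ = 0.00627 - 0.05890j
  [+3]  conj(Y_{4,3})(Ω₁) = -0.04331 + 0.03210j ; Y_{4,3}(Ω₂) = -0.03841 - 0.00044j ; Δ = 0.00168 - 0.00121j
  [+4]  conj(Y_{4,4})(Ω₁) = -0.43238 - 0.08618j ; Y_{4,4}(Ω₂) = 0.00457 + 0.00007j ; Δ = -0.00197 - 0.00042j
Σ over m = 0.19187 - 0.00000j; ×(4π/9) → 0.26790 - 0.00000j. Real part: 0.267904

0.267904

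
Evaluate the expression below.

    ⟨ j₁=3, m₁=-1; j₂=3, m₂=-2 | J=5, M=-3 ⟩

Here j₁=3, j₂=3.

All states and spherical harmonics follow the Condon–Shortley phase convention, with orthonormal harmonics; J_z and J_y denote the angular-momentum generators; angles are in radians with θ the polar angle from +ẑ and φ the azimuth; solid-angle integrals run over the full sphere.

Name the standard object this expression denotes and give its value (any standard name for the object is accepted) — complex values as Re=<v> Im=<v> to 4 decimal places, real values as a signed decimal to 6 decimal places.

This is a Clebsch–Gordan (vector-coupling) coefficient.
triangle: 1!·5!·5!/12! = 14400/479001600
(j±m)!: 2!·4!·1!·5!·2!·8! = 464486400
prefactor² = (2J+1)·Δ·N² = 153600
  k=0: +1/(0!·1!·4!·1!·1!·4!) = 1/576
  k=1: −1/(1!·0!·3!·0!·2!·5!) = -1/1440
Σ = 1/960  ⇒  CG² = 153600·(1/960)² = 1/6
CG = +√(1/6) = +0.408248

Clebsch–Gordan coefficient, +√(1/6) ≈ +0.408248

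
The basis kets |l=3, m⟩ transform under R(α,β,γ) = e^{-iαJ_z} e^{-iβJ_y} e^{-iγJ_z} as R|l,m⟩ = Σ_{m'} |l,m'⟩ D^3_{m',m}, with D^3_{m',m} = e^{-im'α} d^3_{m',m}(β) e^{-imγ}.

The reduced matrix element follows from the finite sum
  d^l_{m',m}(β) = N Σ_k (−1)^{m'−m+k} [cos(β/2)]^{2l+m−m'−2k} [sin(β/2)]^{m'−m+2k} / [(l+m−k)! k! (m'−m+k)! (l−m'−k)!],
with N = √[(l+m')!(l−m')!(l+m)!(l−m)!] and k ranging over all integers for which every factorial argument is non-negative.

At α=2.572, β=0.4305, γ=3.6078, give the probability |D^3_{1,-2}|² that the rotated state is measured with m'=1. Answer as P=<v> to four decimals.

P=0.0031

D^3_{1,-2}(2.5720,0.4305,3.6078) = e^{-i·1·2.5720}·d^3_{1,-2}(0.4305)·e^{-i·-2·3.6078}. Compute d first:
With c≡cos(β/2)=0.976923 and s≡sin(β/2)=0.213592, N=[24·2·1·120]^{1/2}=75.894664
k∈{0,1} keeps every argument non-negative
  k=0: (−1)^3·75.8947/(12)·0.9769^3·0.2136^3 = -0.057460
  k=1: (−1)^4·75.8947/(24)·0.9769^1·0.2136^5 = +0.001373
d^3_{1,-2}(0.4305) = -0.057460 +0.001373 = -0.056086
|D^3_{1,-2}|² = |d^3_{1,-2}(β)|² = (-0.056086)² = 0.003146 (the z-rotation phases have unit modulus)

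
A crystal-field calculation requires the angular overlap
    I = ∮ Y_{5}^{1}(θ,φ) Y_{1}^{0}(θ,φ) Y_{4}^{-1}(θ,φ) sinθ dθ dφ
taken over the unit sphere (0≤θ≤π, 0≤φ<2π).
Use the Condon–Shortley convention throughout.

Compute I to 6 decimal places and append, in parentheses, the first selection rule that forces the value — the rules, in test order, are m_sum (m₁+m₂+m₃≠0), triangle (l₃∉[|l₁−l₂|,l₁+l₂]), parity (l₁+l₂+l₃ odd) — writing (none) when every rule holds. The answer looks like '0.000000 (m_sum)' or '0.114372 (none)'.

Rules hold: Σm=0, L=10 even, 4≤4≤6.
N = 11·3·9 = 297
Δ = 2!·8!·0!/11! = 1/495
Racah Σ t=1..1: t=1:−1/576 = -1/576
⇒ 3j(5 1 4; 0 0 0)² = 5/99, sgn -1
Racah Σ t=1..1: t=1:−1/720 = -1/720
⇒ 3j(5 1 4; 1 0 -1)² = 8/165, sgn +1
4πI² = N·(3j₀)²·(3jₘ)² = 8/11
I = -1·√(0.727273/4π) = -0.24057125
No selection rule forces the value: the integral is nonzero (none).

-0.240571 (none)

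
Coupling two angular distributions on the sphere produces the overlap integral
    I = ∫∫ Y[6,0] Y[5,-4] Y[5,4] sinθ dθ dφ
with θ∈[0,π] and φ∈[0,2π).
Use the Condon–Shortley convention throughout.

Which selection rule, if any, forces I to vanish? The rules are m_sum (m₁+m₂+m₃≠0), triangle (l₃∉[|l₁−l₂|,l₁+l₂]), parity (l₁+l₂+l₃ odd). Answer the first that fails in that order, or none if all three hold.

Σmᵢ = 0  ✓
l₃∈[|l₁−l₂|,l₁+l₂]=[1,11], have l₃=5  ✓
Σlᵢ = 16 ⇒ even  ✓

none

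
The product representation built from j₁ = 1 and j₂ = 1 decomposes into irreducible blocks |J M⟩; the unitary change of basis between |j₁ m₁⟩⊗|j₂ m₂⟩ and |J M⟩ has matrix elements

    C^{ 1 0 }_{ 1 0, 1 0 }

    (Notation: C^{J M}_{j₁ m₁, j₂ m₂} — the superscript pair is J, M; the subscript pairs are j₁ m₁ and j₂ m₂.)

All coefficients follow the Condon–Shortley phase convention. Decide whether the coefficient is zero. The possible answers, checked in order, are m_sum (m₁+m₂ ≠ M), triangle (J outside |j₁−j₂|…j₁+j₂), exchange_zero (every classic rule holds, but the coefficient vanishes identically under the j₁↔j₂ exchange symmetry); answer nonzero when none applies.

exchange_zero

m-sum: m₁+m₂ = 0+0 = 0, M = 0  ✓
triangle: |j₁−j₂| = 0 ≤ J = 1 ≤ j₁+j₂ = 2  ✓
exchange: j₁=j₂ and m₁=m₂, and (−1)^(j₁+j₂−J) = (−1)^1 = −1 forces ⟨j₁m₁;j₂m₂|JM⟩ = −⟨j₂m₂;j₁m₁|JM⟩ = −⟨j₁m₁;j₂m₂|JM⟩ ⇒ the coefficient vanishes identically
Racah sum check: Σ_k collapses to 0 ⇒ CG = 0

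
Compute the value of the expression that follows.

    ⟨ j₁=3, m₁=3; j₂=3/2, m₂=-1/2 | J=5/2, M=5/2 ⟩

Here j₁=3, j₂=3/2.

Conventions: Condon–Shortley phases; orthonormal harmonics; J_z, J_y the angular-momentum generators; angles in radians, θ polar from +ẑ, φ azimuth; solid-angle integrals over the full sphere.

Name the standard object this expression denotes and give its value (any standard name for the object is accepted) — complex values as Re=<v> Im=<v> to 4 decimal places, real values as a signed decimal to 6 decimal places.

This is a Clebsch–Gordan (vector-coupling) coefficient.
j₁+j₂−J=2  J+j₁−j₂=4  J−j₁+j₂=1  j₁+j₂+J+1=8
(j₁±m₁, j₂±m₂, J±M) = (6,0,1,2,5,0)
P² = 8640/7
sum k=0..0:
  [0] +1/48 = 1/48
S = 1/48
C² = P²·S² = 15/28 ; C = +0.731925

Clebsch–Gordan coefficient, +√(15/28) ≈ +0.731925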